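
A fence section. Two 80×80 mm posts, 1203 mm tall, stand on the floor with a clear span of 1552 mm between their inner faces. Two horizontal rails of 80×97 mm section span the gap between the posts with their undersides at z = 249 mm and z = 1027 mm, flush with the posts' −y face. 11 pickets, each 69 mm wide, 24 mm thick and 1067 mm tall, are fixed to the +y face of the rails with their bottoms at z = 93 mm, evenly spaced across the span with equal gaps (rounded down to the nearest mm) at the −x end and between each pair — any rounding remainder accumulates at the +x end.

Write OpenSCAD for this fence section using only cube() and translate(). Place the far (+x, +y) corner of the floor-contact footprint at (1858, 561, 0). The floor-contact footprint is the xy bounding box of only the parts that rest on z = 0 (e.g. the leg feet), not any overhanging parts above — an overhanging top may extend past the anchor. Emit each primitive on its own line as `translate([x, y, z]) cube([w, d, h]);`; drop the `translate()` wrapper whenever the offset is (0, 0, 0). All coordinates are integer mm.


translate([146, 481, 0]) cube([80, 80, 1203]);
translate([1778, 481, 0]) cube([80, 80, 1203]);
translate([226, 481, 249]) cube([1552, 80, 97]);
translate([226, 481, 1027]) cube([1552, 80, 97]);
translate([292, 561, 93]) cube([69, 24, 1067]);
translate([427, 561, 93]) cube([69, 24, 1067]);
translate([562, 561, 93]) cube([69, 24, 1067]);
translate([697, 561, 93]) cube([69, 24, 1067]);
translate([832, 561, 93]) cube([69, 24, 1067]);
translate([967, 561, 93]) cube([69, 24, 1067]);
translate([1102, 561, 93]) cube([69, 24, 1067]);
translate([1237, 561, 93]) cube([69, 24, 1067]);
translate([1372, 561, 93]) cube([69, 24, 1067]);
translate([1507, 561, 93]) cube([69, 24, 1067]);
translate([1642, 561, 93]) cube([69, 24, 1067]);


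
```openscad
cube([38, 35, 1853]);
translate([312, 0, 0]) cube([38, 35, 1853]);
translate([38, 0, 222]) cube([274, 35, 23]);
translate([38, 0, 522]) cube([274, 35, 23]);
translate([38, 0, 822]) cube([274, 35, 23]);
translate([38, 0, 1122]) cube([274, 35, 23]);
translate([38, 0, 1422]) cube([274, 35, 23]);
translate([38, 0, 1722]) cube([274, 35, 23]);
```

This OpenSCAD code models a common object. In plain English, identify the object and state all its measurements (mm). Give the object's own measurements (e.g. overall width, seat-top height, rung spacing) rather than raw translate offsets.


A straight ladder. Two 38×35 mm vertical rails, 1853 mm tall, stand 350 mm apart (outside-to-outside) with their front faces coplanar on the −y side. 6 rungs, each 35 mm deep and 23 mm tall, span between the inner faces of the rails, front faces flush with the rails. The lowest rung's underside is at z = 222 mm and rungs are spaced 300 mm apart (underside to underside).


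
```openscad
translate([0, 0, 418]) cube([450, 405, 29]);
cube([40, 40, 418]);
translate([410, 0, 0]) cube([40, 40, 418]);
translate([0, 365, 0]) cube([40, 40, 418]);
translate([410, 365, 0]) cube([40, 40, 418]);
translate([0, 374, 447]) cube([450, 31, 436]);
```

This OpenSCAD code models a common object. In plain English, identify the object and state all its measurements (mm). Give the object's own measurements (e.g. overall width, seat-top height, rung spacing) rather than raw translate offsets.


A chair. The seat is a 450×405×29 mm slab with its top at z = 447 mm, on four 40×40 mm corner legs (flush with the seat edges, standing on z = 0). A flat backrest 31 mm thick, 436 mm tall, spans the full seat width and rises from the seat top along its +y edge, rear face flush with the rear of the seat.


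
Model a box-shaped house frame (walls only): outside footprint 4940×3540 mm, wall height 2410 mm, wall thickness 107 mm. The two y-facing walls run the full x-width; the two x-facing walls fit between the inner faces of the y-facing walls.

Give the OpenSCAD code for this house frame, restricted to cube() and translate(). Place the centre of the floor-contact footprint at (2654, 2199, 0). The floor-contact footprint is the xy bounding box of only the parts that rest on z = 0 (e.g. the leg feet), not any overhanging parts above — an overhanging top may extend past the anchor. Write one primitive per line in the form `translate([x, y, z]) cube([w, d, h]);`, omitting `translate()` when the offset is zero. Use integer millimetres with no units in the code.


translate([184, 429, 0]) cube([4940, 107, 2410]);
translate([184, 3862, 0]) cube([4940, 107, 2410]);
translate([184, 536, 0]) cube([107, 3326, 2410]);
translate([5017, 536, 0]) cube([107, 3326, 2410]);


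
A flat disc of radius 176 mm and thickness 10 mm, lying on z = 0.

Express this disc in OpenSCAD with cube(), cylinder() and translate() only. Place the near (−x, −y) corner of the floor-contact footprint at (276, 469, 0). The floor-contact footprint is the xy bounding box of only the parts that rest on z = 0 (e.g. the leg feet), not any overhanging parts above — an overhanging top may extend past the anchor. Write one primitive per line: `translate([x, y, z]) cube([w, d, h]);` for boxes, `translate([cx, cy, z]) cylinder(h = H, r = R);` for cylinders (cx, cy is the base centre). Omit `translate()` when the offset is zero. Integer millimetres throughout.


translate([452, 645, 0]) cylinder(h = 10, r = 176);


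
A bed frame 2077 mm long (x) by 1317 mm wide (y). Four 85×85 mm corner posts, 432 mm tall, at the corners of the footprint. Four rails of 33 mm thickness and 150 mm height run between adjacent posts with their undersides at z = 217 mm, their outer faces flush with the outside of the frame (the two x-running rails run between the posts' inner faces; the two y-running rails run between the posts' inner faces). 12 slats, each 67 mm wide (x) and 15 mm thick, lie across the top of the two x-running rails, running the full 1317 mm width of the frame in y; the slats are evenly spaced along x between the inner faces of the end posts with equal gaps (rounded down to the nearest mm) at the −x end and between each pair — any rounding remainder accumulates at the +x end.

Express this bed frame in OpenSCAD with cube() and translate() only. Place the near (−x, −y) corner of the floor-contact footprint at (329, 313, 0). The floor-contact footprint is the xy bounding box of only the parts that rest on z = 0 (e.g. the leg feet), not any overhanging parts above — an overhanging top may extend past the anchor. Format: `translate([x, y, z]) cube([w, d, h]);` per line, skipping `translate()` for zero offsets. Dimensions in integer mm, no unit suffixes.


// slat z = rail_z + rail_h = 217 + 150 = 367
// slat gap = ⌊(1907 − 12·67) / 13⌋ = 84
translate([329, 313, 0]) cube([85, 85, 432]);
translate([329, 1545, 0]) cube([85, 85, 432]);
translate([2321, 313, 0]) cube([85, 85, 432]);
translate([2321, 1545, 0]) cube([85, 85, 432]);
translate([414, 313, 217]) cube([1907, 33, 150]);
translate([414, 1597, 217]) cube([1907, 33, 150]);
translate([329, 398, 217]) cube([33, 1147, 150]);
translate([2373, 398, 217]) cube([33, 1147, 150]);
translate([498, 313, 367]) cube([67, 1317, 15]);
translate([649, 313, 367]) cube([67, 1317, 15]);
translate([800, 313, 367]) cube([67, 1317, 15]);
translate([951, 313, 367]) cube([67, 1317, 15]);
translate([1102, 313, 367]) cube([67, 1317, 15]);
translate([1253, 313, 367]) cube([67, 1317, 15]);
translate([1404, 313, 367]) cube([67, 1317, 15]);
translate([1555, 313, 367]) cube([67, 1317, 15]);
translate([1706, 313, 367]) cube([67, 1317, 15]);
translate([1857, 313, 367]) cube([67, 1317, 15]);
translate([2008, 313, 367]) cube([67, 1317, 15]);
translate([2159, 313, 367]) cube([67, 1317, 15]);


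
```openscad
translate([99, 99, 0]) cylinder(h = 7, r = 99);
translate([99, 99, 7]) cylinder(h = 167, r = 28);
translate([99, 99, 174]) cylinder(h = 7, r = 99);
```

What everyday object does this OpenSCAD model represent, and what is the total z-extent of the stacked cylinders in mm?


A spool. The overall height is 181 mm.

Three coaxial cylinders, large–small–large — a spool. Two 7 mm flanges and a 167 mm core give 7 + 167 + 7 = 181 mm.


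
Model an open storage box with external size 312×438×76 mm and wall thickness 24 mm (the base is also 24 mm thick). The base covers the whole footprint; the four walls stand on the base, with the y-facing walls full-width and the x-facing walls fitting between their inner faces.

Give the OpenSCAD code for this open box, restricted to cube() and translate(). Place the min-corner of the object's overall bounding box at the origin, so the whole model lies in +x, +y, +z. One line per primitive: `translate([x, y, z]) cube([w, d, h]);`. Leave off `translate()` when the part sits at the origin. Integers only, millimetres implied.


cube([312, 438, 24]);
translate([0, 0, 24]) cube([312, 24, 52]);
translate([0, 414, 24]) cube([312, 24, 52]);
translate([0, 24, 24]) cube([24, 390, 52]);
translate([288, 24, 24]) cube([24, 390, 52]);


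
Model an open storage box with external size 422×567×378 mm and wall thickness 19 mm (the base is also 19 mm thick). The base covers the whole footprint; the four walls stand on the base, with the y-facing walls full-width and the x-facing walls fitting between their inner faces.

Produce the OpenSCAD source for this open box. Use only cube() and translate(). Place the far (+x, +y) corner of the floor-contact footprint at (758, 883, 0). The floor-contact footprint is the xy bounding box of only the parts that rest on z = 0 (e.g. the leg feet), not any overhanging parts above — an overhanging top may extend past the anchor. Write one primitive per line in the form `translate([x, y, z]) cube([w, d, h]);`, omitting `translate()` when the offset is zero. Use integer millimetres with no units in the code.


translate([336, 316, 0]) cube([422, 567, 19]);
translate([336, 316, 19]) cube([422, 19, 359]);
translate([336, 864, 19]) cube([422, 19, 359]);
translate([336, 335, 19]) cube([19, 529, 359]);
translate([739, 335, 19]) cube([19, 529, 359]);


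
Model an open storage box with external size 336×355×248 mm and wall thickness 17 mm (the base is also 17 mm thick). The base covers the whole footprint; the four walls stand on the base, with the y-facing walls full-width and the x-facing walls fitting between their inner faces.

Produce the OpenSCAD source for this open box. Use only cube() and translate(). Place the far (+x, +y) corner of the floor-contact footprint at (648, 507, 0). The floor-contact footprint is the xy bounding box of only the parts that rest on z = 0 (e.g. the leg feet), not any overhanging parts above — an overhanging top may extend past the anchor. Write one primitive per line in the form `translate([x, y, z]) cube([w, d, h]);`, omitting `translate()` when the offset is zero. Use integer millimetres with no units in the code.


translate([312, 152, 0]) cube([336, 355, 17]);
translate([312, 152, 17]) cube([336, 17, 231]);
translate([312, 490, 17]) cube([336, 17, 231]);
translate([312, 169, 17]) cube([17, 321, 231]);
translate([631, 169, 17]) cube([17, 321, 231]);


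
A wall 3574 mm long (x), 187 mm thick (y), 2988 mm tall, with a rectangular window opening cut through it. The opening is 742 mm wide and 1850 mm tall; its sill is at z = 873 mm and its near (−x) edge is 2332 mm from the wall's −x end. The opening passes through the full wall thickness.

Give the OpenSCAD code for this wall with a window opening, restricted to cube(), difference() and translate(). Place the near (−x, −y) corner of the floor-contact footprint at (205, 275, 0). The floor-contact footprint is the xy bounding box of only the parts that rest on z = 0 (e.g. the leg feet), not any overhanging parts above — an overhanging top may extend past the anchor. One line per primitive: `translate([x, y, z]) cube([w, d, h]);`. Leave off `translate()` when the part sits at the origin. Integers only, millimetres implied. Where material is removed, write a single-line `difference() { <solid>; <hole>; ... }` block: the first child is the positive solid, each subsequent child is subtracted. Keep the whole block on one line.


difference() { translate([205, 275, 0]) cube([3574, 187, 2988]); translate([2537, 275, 873]) cube([742, 187, 1850]); }


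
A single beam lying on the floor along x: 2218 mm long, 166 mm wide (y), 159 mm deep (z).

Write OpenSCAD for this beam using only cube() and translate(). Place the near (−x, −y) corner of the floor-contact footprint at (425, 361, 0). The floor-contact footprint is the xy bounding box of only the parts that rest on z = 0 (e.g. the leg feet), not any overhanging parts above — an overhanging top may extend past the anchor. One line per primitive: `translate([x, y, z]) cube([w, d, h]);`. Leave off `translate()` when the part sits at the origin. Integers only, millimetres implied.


translate([425, 361, 0]) cube([2218, 166, 159]);


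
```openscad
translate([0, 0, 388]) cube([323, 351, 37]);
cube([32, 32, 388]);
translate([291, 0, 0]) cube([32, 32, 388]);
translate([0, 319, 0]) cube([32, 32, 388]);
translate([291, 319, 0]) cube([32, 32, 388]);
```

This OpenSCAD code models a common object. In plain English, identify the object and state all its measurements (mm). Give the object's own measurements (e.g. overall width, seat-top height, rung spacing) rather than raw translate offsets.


A four-legged stool. The seat is a 323×351×37 mm slab whose top surface is at z = 425 mm; four square legs, each 32×32 mm in cross-section, run from the floor (z = 0) to the underside of the seat, each flush with a corner of the seat.


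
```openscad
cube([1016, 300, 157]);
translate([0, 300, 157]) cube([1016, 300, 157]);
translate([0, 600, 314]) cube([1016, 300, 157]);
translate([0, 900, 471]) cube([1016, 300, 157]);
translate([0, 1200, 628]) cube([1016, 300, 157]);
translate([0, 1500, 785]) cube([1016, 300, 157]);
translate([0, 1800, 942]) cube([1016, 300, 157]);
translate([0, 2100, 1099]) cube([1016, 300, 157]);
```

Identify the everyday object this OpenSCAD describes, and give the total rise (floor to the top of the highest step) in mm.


A staircase. The total rise is 1256 mm.

8 identical blocks, each offset up and back from the previous — a staircase. Each step is 157 mm tall and there are 8 of them, so the total rise is 8 × 157 = 1256 mm.


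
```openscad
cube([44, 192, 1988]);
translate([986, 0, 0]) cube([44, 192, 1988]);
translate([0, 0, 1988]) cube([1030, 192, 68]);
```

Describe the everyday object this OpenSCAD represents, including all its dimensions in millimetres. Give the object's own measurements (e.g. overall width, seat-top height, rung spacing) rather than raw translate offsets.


A door frame. The clear opening is 942 mm wide and 1988 mm high. Two 44 mm wide jambs, 192 mm deep, stand either side of the opening from the floor to the top of the opening. A 68 mm thick head sits across the top of both jambs, spanning the full outside width of the frame.


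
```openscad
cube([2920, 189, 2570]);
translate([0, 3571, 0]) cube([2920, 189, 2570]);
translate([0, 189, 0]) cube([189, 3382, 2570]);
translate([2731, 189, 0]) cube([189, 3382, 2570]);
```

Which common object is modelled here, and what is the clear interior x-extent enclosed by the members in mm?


A house (or room) frame. The interior width is 2542 mm.

Four 2570 mm walls enclosing a rectangle with no floor or roof — a room or house frame. Outside width is 2920 mm and wall thickness is 189 mm, so the interior width is 2920 − 2 × 189 = 2542 mm.


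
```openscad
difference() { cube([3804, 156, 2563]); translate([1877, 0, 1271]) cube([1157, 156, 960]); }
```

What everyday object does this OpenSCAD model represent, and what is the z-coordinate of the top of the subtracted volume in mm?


A wall with a window opening. The window head height is 2231 mm.

A wall with a rectangular opening subtracted — a window. Sill at z = 1271, opening 960 mm tall, so the head is at 1271 + 960 = 2231 mm.


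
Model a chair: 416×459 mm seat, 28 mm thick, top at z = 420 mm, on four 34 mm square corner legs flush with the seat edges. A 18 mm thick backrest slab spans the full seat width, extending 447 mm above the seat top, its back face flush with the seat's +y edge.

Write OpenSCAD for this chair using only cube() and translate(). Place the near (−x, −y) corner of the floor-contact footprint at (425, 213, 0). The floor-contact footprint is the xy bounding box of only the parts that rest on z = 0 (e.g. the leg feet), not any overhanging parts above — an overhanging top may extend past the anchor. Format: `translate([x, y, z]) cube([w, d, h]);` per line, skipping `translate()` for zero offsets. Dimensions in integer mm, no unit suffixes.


translate([425, 213, 392]) cube([416, 459, 28]);
translate([425, 213, 0]) cube([34, 34, 392]);
translate([807, 213, 0]) cube([34, 34, 392]);
translate([425, 638, 0]) cube([34, 34, 392]);
translate([807, 638, 0]) cube([34, 34, 392]);
translate([425, 654, 420]) cube([416, 18, 447]);


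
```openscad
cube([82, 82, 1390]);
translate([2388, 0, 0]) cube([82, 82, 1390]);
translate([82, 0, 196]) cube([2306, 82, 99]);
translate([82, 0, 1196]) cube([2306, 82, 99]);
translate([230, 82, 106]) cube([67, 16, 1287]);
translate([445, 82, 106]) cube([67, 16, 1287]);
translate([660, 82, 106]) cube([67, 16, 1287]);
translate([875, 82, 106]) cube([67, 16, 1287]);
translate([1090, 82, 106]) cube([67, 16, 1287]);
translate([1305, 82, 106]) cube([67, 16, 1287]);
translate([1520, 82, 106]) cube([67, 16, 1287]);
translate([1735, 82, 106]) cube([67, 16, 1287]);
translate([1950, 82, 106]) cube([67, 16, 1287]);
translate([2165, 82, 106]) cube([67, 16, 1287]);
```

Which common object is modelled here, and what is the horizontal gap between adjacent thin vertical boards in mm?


A fence section. The picket gap is 148 mm.

Two posts, two rails, 10 pickets — a fence section. Span 2306 mm holds 10 pickets of 67 mm with 11 equal gaps: ⌊(2306 − 10·67) / 11⌋ = 148 mm.


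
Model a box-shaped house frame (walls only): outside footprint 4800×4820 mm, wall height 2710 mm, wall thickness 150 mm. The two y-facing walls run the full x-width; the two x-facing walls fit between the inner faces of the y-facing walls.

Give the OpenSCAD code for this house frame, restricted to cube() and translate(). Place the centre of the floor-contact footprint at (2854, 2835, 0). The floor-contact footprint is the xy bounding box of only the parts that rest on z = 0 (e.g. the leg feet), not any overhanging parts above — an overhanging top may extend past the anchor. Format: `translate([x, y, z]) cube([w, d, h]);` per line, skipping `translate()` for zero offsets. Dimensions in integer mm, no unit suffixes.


translate([454, 425, 0]) cube([4800, 150, 2710]);
translate([454, 5095, 0]) cube([4800, 150, 2710]);
translate([454, 575, 0]) cube([150, 4520, 2710]);
translate([5104, 575, 0]) cube([150, 4520, 2710]);


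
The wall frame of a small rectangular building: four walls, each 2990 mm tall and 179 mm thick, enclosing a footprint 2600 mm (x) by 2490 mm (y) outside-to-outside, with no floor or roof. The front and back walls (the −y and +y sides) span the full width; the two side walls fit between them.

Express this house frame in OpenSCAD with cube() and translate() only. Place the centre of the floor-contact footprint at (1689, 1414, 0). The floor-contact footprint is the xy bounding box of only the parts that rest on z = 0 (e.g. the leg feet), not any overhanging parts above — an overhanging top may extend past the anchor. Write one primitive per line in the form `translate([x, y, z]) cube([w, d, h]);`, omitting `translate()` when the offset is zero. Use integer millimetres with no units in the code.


translate([389, 169, 0]) cube([2600, 179, 2990]);
translate([389, 2480, 0]) cube([2600, 179, 2990]);
translate([389, 348, 0]) cube([179, 2132, 2990]);
translate([2810, 348, 0]) cube([179, 2132, 2990]);


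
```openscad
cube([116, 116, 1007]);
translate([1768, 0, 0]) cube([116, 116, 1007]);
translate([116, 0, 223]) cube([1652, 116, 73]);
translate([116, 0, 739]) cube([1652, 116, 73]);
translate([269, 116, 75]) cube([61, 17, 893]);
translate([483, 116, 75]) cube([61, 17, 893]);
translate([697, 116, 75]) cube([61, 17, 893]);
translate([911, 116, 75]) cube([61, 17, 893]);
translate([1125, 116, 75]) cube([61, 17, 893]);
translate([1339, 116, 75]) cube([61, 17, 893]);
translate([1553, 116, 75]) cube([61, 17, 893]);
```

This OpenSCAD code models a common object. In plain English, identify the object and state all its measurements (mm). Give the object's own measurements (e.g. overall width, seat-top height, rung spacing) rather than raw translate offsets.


A fence section. Two 116×116 mm posts, 1007 mm tall, stand on the floor with a clear span of 1652 mm between their inner faces. Two horizontal rails of 116×73 mm section span the gap between the posts with their undersides at z = 223 mm and z = 739 mm, flush with the posts' −y face. 7 pickets, each 61 mm wide, 17 mm thick and 893 mm tall, are fixed to the +y face of the rails with their bottoms at z = 75 mm, spaced across the span with a 153 mm gap after the −x post and between neighbouring pickets, with 154 mm left before the +x post.


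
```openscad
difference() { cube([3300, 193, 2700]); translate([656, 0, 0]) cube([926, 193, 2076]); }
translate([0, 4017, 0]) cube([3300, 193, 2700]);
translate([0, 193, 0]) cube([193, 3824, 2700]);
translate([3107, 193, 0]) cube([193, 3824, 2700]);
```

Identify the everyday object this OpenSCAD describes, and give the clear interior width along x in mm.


A single room. The interior width is 2914 mm.

Four walls enclosing a rectangle with a door in the front wall — a room. Outside width 3300 minus two 193 mm walls gives 2914 mm.


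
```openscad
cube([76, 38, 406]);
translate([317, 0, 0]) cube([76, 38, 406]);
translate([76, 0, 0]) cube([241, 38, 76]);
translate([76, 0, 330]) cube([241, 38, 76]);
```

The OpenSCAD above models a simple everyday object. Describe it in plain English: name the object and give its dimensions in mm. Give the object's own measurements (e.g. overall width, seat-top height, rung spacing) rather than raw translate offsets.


A rectangular picture frame lying in the x–z plane (depth along y). The opening is 241 mm wide (x) by 254 mm tall (z), surrounded by a border 76 mm wide on all four sides. The frame is 38 mm deep and is made of two full-height vertical stiles with two horizontal rails fitted between them.


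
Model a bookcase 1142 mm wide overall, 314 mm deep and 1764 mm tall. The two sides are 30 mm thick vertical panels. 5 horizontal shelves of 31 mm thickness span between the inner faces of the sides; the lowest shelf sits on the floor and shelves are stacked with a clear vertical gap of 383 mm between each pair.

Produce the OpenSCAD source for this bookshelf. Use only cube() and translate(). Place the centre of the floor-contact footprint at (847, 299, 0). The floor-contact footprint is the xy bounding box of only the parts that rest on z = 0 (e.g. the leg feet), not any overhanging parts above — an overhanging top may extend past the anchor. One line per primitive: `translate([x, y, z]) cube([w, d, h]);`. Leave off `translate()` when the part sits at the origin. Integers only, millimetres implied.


translate([276, 142, 0]) cube([30, 314, 1764]);
translate([1388, 142, 0]) cube([30, 314, 1764]);
translate([306, 142, 0]) cube([1082, 314, 31]);
translate([306, 142, 414]) cube([1082, 314, 31]);
translate([306, 142, 828]) cube([1082, 314, 31]);
translate([306, 142, 1242]) cube([1082, 314, 31]);
translate([306, 142, 1656]) cube([1082, 314, 31]);


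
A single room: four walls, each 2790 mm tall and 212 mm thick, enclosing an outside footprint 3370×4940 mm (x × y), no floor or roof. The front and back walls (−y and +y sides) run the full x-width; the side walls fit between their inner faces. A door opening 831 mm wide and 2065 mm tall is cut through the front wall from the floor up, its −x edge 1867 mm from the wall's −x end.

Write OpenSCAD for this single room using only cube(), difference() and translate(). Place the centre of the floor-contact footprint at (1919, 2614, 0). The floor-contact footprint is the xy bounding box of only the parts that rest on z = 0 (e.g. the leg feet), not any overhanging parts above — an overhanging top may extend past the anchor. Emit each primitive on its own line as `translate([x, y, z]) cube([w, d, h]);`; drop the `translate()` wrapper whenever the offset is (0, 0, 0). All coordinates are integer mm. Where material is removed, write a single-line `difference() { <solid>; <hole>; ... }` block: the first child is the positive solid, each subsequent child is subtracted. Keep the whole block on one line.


difference() { translate([234, 144, 0]) cube([3370, 212, 2790]); translate([2101, 144, 0]) cube([831, 212, 2065]); }
translate([234, 4872, 0]) cube([3370, 212, 2790]);
translate([234, 356, 0]) cube([212, 4516, 2790]);
translate([3392, 356, 0]) cube([212, 4516, 2790]);


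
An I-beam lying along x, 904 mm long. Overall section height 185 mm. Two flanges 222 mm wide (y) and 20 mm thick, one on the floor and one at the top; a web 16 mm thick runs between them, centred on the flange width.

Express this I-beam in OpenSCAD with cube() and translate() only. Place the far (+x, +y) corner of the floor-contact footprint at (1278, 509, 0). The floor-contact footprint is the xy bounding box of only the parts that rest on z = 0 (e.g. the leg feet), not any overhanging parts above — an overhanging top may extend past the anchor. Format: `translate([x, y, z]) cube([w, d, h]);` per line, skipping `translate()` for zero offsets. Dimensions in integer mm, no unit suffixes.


translate([374, 287, 0]) cube([904, 222, 20]);
translate([374, 390, 20]) cube([904, 16, 145]);
translate([374, 287, 165]) cube([904, 222, 20]);


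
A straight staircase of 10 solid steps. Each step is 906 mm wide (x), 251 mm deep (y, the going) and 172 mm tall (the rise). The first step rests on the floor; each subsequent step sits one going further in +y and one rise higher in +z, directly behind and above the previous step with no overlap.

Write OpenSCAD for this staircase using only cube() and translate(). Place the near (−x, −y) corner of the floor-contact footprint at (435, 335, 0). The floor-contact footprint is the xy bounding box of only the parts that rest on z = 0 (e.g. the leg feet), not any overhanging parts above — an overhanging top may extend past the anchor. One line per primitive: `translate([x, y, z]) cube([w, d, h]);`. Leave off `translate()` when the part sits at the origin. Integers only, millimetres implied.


translate([435, 335, 0]) cube([906, 251, 172]);
translate([435, 586, 172]) cube([906, 251, 172]);
translate([435, 837, 344]) cube([906, 251, 172]);
translate([435, 1088, 516]) cube([906, 251, 172]);
translate([435, 1339, 688]) cube([906, 251, 172]);
translate([435, 1590, 860]) cube([906, 251, 172]);
translate([435, 1841, 1032]) cube([906, 251, 172]);
translate([435, 2092, 1204]) cube([906, 251, 172]);
translate([435, 2343, 1376]) cube([906, 251, 172]);
translate([435, 2594, 1548]) cube([906, 251, 172]);


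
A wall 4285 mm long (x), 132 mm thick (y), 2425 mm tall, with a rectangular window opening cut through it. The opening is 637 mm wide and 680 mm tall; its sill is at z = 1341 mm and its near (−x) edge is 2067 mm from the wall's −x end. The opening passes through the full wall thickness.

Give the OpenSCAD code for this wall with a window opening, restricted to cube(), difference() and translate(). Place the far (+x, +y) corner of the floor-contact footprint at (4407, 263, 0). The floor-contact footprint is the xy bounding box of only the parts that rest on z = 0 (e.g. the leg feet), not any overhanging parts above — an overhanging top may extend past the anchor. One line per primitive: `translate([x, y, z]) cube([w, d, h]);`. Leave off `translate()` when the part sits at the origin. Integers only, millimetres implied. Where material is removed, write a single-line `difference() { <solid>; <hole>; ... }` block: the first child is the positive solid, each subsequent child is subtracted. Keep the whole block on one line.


difference() { translate([122, 131, 0]) cube([4285, 132, 2425]); translate([2189, 131, 1341]) cube([637, 132, 680]); }


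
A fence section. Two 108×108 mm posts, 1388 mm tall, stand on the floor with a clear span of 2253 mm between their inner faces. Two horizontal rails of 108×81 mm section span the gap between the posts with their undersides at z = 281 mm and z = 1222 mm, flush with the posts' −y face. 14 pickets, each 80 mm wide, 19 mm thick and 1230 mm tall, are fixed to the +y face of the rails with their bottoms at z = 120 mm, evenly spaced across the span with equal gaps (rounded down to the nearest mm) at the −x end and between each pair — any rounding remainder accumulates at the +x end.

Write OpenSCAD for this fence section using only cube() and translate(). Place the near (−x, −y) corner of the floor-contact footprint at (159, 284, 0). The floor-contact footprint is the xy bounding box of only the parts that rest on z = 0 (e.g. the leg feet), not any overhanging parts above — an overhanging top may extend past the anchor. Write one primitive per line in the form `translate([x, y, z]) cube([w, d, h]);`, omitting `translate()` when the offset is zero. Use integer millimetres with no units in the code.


translate([159, 284, 0]) cube([108, 108, 1388]);
translate([2520, 284, 0]) cube([108, 108, 1388]);
translate([267, 284, 281]) cube([2253, 108, 81]);
translate([267, 284, 1222]) cube([2253, 108, 81]);
translate([342, 392, 120]) cube([80, 19, 1230]);
translate([497, 392, 120]) cube([80, 19, 1230]);
translate([652, 392, 120]) cube([80, 19, 1230]);
translate([807, 392, 120]) cube([80, 19, 1230]);
translate([962, 392, 120]) cube([80, 19, 1230]);
translate([1117, 392, 120]) cube([80, 19, 1230]);
translate([1272, 392, 120]) cube([80, 19, 1230]);
translate([1427, 392, 120]) cube([80, 19, 1230]);
translate([1582, 392, 120]) cube([80, 19, 1230]);
translate([1737, 392, 120]) cube([80, 19, 1230]);
translate([1892, 392, 120]) cube([80, 19, 1230]);
translate([2047, 392, 120]) cube([80, 19, 1230]);
translate([2202, 392, 120]) cube([80, 19, 1230]);
translate([2357, 392, 120]) cube([80, 19, 1230]);


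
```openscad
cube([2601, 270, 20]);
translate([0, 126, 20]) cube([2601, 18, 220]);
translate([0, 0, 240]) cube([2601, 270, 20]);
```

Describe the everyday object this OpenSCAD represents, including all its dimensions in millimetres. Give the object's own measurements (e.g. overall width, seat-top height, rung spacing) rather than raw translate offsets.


An I-beam lying along x, 2601 mm long. Overall section height 260 mm. Two flanges 270 mm wide (y) and 20 mm thick, one on the floor and one at the top; a web 18 mm thick runs between them, centred on the flange width.


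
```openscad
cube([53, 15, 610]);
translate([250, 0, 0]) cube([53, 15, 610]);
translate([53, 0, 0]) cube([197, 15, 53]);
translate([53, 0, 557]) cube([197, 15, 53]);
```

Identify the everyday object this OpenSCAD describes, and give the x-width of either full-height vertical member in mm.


A picture frame. The border width is 53 mm.

Four thin pieces enclosing a rectangular opening — a picture frame. The two full-height stiles are 610 mm tall; the top rail sits at z = 557 and is 53 mm tall, so the border above the opening is 610 − 557 = 53 mm, matching the stile x-width.


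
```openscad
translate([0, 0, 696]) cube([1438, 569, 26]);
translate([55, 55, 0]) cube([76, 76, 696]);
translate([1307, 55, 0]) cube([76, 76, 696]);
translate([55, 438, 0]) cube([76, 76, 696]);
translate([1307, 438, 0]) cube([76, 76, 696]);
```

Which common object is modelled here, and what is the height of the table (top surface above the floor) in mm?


A table. The table height is 722 mm.

A 1438×569×26 slab sits at z = 696 on four 76 mm square posts — a table. The top surface is at 696 + 26 = 722 mm.


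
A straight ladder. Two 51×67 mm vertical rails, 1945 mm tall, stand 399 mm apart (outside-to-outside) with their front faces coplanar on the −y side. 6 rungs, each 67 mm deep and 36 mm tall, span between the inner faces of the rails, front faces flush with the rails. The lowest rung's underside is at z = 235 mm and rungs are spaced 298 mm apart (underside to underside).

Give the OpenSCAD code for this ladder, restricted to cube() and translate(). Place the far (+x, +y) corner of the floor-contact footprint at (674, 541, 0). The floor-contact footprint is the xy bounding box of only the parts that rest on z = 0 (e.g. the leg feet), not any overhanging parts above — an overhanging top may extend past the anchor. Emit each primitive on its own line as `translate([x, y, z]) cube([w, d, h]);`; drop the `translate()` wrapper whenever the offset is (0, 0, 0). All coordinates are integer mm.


translate([275, 474, 0]) cube([51, 67, 1945]);
translate([623, 474, 0]) cube([51, 67, 1945]);
translate([326, 474, 235]) cube([297, 67, 36]);
translate([326, 474, 533]) cube([297, 67, 36]);
translate([326, 474, 831]) cube([297, 67, 36]);
translate([326, 474, 1129]) cube([297, 67, 36]);
translate([326, 474, 1427]) cube([297, 67, 36]);
translate([326, 474, 1725]) cube([297, 67, 36]);


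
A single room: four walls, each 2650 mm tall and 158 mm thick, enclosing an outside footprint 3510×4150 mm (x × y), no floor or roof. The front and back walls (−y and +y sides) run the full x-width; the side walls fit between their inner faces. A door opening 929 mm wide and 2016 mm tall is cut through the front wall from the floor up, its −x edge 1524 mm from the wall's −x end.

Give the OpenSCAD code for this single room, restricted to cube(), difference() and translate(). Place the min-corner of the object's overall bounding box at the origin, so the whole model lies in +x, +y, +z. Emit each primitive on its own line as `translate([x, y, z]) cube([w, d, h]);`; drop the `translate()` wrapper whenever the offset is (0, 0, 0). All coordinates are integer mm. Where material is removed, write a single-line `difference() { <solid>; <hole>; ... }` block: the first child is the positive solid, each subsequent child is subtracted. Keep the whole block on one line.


difference() { cube([3510, 158, 2650]); translate([1524, 0, 0]) cube([929, 158, 2016]); }
translate([0, 3992, 0]) cube([3510, 158, 2650]);
translate([0, 158, 0]) cube([158, 3834, 2650]);
translate([3352, 158, 0]) cube([158, 3834, 2650]);


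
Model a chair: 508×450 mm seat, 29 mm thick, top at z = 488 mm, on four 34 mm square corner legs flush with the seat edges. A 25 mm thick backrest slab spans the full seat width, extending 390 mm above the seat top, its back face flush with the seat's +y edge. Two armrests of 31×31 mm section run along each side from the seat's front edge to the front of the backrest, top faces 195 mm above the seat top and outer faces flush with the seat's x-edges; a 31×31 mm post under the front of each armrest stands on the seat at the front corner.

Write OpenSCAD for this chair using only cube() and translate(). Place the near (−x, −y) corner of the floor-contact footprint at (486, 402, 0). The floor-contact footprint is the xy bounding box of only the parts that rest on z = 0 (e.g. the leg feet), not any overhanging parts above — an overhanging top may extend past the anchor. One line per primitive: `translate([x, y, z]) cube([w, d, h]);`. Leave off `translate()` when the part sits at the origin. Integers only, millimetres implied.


// leg_h = 488 - 29 = 459
// arm post h = 195 - 31 = 164
translate([486, 402, 459]) cube([508, 450, 29]);
translate([486, 402, 0]) cube([34, 34, 459]);
translate([960, 402, 0]) cube([34, 34, 459]);
translate([486, 818, 0]) cube([34, 34, 459]);
translate([960, 818, 0]) cube([34, 34, 459]);
translate([486, 827, 488]) cube([508, 25, 390]);
translate([486, 402, 652]) cube([31, 425, 31]);
translate([963, 402, 652]) cube([31, 425, 31]);
translate([486, 402, 488]) cube([31, 31, 164]);
translate([963, 402, 488]) cube([31, 31, 164]);


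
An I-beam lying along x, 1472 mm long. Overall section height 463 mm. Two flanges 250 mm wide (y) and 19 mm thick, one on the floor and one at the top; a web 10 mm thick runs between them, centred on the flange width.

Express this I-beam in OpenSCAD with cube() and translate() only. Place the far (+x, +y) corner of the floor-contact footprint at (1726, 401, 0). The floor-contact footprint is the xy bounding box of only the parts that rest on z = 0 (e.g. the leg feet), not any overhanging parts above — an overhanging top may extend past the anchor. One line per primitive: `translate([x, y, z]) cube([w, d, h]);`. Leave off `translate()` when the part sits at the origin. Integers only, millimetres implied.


translate([254, 151, 0]) cube([1472, 250, 19]);
translate([254, 271, 19]) cube([1472, 10, 425]);
translate([254, 151, 444]) cube([1472, 250, 19]);


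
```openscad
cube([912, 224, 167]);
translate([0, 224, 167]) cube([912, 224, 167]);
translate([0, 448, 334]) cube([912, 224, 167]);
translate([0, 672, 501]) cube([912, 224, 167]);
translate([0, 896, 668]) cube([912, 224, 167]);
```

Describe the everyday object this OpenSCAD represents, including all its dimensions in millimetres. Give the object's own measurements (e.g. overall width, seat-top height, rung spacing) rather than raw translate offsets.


A straight staircase of 5 solid steps. Each step is 912 mm wide (x), 224 mm deep (y, the going) and 167 mm tall (the rise). The first step rests on the floor; each subsequent step sits one going further in +y and one rise higher in +z, directly behind and above the previous step with no overlap.


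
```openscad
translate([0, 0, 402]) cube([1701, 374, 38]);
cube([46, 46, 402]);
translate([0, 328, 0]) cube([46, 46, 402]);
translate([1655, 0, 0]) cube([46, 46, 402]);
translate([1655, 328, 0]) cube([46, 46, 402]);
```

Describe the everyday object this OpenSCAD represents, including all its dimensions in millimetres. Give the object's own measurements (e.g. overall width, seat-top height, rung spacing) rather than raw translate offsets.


A long wooden bench with a 1701 mm (x) × 374 mm (y) seat, 38 mm thick, its top surface 440 mm above the floor. Four 46 mm square legs at the seat corners, flush with the edges, run from z = 0 to the seat underside.


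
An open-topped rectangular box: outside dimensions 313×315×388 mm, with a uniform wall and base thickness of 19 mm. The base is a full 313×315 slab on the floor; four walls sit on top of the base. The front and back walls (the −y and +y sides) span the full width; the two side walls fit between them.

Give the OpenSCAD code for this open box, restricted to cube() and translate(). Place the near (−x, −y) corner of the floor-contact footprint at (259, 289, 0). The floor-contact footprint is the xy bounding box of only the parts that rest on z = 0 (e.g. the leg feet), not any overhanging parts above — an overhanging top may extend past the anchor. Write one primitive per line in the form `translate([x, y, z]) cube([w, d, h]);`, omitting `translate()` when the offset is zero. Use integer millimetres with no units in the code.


translate([259, 289, 0]) cube([313, 315, 19]);
translate([259, 289, 19]) cube([313, 19, 369]);
translate([259, 585, 19]) cube([313, 19, 369]);
translate([259, 308, 19]) cube([19, 277, 369]);
translate([553, 308, 19]) cube([19, 277, 369]);


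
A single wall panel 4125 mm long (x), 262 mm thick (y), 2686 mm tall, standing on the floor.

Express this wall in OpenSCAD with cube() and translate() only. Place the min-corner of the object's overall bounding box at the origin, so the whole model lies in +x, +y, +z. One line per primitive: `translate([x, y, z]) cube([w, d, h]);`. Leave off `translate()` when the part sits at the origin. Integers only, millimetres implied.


cube([4125, 262, 2686]);


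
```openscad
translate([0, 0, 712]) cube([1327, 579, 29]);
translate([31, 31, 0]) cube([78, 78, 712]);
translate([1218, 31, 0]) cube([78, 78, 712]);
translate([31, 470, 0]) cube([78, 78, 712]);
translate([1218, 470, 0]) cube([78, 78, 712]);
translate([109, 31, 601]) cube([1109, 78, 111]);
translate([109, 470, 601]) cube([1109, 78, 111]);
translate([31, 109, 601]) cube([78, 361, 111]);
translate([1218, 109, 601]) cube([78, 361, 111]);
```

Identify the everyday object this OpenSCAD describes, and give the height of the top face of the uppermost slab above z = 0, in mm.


A table. The table height is 741 mm.

A 1327×579×29 slab sits at z = 712 on four 78 mm square posts — a table. The top surface is at 712 + 29 = 741 mm.
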